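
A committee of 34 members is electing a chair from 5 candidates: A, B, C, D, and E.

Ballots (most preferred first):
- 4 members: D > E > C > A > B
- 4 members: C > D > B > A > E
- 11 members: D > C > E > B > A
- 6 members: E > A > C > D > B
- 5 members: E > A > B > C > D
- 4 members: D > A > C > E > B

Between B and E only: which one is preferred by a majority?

B is ranked above E on 4 ballots; E above B on 30.

E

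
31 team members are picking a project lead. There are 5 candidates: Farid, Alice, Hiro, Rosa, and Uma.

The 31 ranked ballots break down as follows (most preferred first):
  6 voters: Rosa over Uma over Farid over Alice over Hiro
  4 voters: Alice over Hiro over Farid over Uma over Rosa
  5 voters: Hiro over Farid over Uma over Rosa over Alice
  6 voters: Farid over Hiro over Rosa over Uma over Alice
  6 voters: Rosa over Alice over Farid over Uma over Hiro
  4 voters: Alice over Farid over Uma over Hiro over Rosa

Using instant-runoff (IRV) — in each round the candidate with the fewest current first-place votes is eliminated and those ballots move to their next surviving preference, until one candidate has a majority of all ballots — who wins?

Farid

Round 1: Farid 6, Alice 8, Hiro 5, Rosa 12, Uma 0. Uma eliminated.
Round 2: Farid 6, Alice 8, Hiro 5, Rosa 12. Hiro eliminated.
Round 3: Farid 11, Alice 8, Rosa 12. Alice eliminated.
Round 4: Farid 19, Rosa 12. Farid has a majority (≥16).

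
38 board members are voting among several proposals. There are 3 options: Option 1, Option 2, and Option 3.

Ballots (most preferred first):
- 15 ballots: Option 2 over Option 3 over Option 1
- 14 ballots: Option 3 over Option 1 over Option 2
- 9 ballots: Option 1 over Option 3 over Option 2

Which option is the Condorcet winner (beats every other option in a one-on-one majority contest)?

Option 3

Option 3 vs Option 1: 29–9
Option 3 vs Option 2: 23–15
Option 3 beats every other option.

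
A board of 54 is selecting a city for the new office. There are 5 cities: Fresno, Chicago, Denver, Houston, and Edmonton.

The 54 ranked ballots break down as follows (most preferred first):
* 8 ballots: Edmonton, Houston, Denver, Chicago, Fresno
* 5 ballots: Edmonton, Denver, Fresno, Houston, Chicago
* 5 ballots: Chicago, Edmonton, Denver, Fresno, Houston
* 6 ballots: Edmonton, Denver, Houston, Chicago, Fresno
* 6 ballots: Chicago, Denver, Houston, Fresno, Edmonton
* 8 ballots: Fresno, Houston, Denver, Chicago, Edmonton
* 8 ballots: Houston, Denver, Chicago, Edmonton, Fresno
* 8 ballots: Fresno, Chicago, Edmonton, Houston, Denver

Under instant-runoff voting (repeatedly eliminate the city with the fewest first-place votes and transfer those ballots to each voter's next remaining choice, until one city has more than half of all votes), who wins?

Chicago

Round 1: Fresno 16, Chicago 11, Denver 0, Houston 8, Edmonton 19. Denver eliminated.
Round 2: Fresno 16, Chicago 11, Houston 8, Edmonton 19. Houston eliminated.
Round 3: Fresno 16, Chicago 19, Edmonton 19. Fresno eliminated.
Round 4: Chicago 35, Edmonton 19. Chicago has a majority (≥28).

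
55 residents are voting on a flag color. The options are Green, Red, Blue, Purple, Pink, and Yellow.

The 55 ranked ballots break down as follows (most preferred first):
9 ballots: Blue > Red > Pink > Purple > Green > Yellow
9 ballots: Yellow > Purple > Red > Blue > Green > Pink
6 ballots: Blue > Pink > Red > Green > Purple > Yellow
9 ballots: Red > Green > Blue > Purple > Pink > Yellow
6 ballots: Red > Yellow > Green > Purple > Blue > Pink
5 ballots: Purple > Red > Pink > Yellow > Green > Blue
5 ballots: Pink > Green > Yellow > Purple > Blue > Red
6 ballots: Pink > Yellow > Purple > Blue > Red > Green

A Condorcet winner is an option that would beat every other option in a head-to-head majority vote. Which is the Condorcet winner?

Red

Red vs Green: 50–5
Red vs Blue: 29–26
Red vs Purple: 30–25
Red vs Pink: 38–17
Red vs Yellow: 35–20
Red beats every other option.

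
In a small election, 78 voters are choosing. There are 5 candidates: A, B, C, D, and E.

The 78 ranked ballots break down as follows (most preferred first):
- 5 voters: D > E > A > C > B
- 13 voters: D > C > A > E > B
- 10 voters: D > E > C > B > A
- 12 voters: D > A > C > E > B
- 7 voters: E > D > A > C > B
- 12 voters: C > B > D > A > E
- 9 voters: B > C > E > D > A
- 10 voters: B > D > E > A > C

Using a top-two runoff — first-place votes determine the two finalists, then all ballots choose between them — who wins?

Round 1 first-place votes: A 0, B 19, C 12, D 40, E 7. D and B advance.
Runoff: D is ranked above B on 47 ballots, B above D on 31.

D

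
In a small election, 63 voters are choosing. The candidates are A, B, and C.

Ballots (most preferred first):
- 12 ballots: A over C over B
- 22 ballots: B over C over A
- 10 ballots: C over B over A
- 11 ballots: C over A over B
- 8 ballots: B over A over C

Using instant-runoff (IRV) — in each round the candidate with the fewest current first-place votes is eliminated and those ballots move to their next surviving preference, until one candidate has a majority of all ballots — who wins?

Round 1: A 12, B 30, C 21. A eliminated.
Round 2: B 30, C 33. C has a majority (≥32).

C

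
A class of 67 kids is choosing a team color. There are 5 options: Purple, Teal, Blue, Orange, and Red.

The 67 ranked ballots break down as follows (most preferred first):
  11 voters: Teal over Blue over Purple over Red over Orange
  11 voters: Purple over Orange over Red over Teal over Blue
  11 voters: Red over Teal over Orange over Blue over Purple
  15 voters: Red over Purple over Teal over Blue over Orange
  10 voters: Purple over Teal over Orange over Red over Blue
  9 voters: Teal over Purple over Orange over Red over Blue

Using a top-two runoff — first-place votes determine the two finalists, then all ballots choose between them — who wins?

Purple

Round 1 first-place votes: Purple 21, Teal 20, Blue 0, Orange 0, Red 26. Red and Purple advance.
Runoff: Red is ranked above Purple on 26 ballots, Purple above Red on 41.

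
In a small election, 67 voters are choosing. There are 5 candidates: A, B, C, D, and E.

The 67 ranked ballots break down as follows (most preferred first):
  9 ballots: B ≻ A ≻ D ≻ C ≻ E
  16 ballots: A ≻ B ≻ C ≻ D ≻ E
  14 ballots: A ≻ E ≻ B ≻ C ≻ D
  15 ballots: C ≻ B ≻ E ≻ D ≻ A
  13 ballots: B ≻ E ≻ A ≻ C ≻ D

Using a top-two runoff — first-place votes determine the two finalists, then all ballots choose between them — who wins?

B

Round 1 first-place votes: A 30, B 22, C 15, D 0, E 0. A and B advance.
Runoff: A is ranked above B on 30 ballots, B above A on 37.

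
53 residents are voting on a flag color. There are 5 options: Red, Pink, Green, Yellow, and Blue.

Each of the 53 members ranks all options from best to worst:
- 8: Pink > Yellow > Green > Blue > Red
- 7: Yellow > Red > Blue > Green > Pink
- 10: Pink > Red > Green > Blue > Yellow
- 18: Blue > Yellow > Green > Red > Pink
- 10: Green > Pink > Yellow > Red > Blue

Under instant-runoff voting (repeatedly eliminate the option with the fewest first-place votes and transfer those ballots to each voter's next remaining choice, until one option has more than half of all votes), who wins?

Pink

Round 1: Red 0, Pink 18, Green 10, Yellow 7, Blue 18. Red eliminated.
Round 2: Pink 18, Green 10, Yellow 7, Blue 18. Yellow eliminated.
Round 3: Pink 18, Green 10, Blue 25. Green eliminated.
Round 4: Pink 28, Blue 25. Pink has a majority (≥27).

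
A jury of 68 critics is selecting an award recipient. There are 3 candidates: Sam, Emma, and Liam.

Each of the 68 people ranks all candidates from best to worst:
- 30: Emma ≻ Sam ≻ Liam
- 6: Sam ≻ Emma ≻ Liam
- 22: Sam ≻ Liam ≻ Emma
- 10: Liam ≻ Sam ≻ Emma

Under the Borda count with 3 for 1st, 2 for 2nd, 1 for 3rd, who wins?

Sam: 30×2 + 6×3 + 22×3 + 10×2 = 164
Emma: 30×3 + 6×2 + 22×1 + 10×1 = 134
Liam: 30×1 + 6×1 + 22×2 + 10×3 = 110

Sam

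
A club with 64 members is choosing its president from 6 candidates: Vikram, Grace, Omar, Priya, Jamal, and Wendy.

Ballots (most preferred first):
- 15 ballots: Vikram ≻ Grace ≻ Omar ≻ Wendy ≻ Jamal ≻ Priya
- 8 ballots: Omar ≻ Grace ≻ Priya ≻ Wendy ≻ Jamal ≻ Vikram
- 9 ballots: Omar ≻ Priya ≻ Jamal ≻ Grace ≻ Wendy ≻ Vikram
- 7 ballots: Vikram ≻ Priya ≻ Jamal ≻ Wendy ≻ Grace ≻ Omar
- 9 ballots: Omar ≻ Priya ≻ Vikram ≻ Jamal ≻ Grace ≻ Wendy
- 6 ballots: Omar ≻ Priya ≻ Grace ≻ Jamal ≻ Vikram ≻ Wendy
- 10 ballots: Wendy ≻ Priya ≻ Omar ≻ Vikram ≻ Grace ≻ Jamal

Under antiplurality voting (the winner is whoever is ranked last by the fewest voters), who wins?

Grace

Last-place votes: Vikram 17, Grace 0, Omar 7, Priya 15, Jamal 10, Wendy 15.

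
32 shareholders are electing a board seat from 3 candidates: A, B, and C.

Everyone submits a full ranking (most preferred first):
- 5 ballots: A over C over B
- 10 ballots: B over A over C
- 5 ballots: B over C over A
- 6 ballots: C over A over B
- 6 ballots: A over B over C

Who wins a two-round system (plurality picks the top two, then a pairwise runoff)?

Round 1 first-place votes: A 11, B 15, C 6. B and A advance.
Runoff: B is ranked above A on 15 ballots, A above B on 17.

A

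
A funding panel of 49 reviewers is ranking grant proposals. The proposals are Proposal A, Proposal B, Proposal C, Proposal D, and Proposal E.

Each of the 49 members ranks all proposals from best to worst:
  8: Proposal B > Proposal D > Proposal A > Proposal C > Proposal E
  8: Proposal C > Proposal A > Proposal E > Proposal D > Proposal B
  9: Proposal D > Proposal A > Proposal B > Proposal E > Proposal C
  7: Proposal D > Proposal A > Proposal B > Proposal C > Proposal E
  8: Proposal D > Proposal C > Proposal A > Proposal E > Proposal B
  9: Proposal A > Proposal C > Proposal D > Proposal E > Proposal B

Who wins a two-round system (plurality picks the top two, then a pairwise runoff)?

Round 1 first-place votes: Proposal A 9, Proposal B 8, Proposal C 8, Proposal D 24, Proposal E 0. Proposal D and Proposal A advance.
Runoff: Proposal D is ranked above Proposal A on 32 ballots, Proposal A above Proposal D on 17.

Proposal D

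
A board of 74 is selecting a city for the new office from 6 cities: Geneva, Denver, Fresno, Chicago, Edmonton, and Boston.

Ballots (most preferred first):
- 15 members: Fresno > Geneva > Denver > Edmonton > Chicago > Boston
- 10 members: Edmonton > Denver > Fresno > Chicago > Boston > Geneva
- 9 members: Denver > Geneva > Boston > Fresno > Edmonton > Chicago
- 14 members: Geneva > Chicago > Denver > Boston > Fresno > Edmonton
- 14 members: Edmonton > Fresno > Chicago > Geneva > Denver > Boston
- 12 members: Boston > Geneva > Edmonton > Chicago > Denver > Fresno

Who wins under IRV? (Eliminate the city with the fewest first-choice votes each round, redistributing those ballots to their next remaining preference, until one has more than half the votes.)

Round 1: Geneva 14, Denver 9, Fresno 15, Chicago 0, Edmonton 24, Boston 12. Chicago eliminated.
Round 2: Geneva 14, Denver 9, Fresno 15, Edmonton 24, Boston 12. Denver eliminated.
Round 3: Geneva 23, Fresno 15, Edmonton 24, Boston 12. Boston eliminated.
Round 4: Geneva 35, Fresno 15, Edmonton 24. Fresno eliminated.
Round 5: Geneva 50, Edmonton 24. Geneva has a majority (≥38).

Geneva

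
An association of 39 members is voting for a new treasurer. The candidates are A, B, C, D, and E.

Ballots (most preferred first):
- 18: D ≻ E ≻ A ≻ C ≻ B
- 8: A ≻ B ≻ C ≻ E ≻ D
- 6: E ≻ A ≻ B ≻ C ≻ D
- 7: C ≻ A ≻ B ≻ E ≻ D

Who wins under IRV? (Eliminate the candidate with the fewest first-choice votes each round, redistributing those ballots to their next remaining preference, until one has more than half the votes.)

A

Round 1: A 8, B 0, C 7, D 18, E 6. B eliminated.
Round 2: A 8, C 7, D 18, E 6. E eliminated.
Round 3: A 14, C 7, D 18. C eliminated.
Round 4: A 21, D 18. A has a majority (≥20).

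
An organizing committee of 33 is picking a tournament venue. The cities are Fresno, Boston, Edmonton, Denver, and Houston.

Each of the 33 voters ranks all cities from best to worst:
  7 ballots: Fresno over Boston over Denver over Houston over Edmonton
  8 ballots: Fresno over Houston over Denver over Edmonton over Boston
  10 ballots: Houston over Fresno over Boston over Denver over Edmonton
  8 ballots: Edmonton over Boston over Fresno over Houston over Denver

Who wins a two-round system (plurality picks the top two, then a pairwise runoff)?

Fresno

Round 1 first-place votes: Fresno 15, Boston 0, Edmonton 8, Denver 0, Houston 10. Fresno and Houston advance.
Runoff: Fresno is ranked above Houston on 23 ballots, Houston above Fresno on 10.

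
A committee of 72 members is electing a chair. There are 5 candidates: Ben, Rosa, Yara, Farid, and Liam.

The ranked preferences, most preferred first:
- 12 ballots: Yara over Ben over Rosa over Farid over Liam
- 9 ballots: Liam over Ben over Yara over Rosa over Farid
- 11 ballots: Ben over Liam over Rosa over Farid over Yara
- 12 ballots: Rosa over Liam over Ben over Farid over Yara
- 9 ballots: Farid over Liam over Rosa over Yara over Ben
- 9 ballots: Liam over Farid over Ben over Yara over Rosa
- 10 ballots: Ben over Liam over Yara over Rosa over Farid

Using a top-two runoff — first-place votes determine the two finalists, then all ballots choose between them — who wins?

Liam

Round 1 first-place votes: Ben 21, Rosa 12, Yara 12, Farid 9, Liam 18. Ben and Liam advance.
Runoff: Ben is ranked above Liam on 33 ballots, Liam above Ben on 39.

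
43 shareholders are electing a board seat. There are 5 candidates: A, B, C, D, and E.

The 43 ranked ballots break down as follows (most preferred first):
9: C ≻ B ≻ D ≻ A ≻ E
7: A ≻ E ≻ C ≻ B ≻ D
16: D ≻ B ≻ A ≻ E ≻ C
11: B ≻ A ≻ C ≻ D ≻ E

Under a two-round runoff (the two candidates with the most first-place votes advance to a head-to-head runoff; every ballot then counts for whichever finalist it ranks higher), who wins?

B

Round 1 first-place votes: A 7, B 11, C 9, D 16, E 0. D and B advance.
Runoff: D is ranked above B on 16 ballots, B above D on 27.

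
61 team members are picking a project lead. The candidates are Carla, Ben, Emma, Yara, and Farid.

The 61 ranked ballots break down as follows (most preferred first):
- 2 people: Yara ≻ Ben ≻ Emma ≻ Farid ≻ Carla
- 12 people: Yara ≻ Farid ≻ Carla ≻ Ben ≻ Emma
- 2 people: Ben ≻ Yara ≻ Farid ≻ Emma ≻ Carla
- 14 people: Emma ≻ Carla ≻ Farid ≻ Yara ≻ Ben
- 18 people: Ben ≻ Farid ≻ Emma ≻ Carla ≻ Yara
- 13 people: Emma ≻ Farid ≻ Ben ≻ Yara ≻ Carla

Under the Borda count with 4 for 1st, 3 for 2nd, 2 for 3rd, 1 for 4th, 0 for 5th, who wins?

Carla: 2×0 + 12×2 + 2×0 + 14×3 + 18×1 + 13×0 = 84
Ben: 2×3 + 12×1 + 2×4 + 14×0 + 18×4 + 13×2 = 124
Emma: 2×2 + 12×0 + 2×1 + 14×4 + 18×2 + 13×4 = 150
Yara: 2×4 + 12×4 + 2×3 + 14×1 + 18×0 + 13×1 = 89
Farid: 2×1 + 12×3 + 2×2 + 14×2 + 18×3 + 13×3 = 163

Farid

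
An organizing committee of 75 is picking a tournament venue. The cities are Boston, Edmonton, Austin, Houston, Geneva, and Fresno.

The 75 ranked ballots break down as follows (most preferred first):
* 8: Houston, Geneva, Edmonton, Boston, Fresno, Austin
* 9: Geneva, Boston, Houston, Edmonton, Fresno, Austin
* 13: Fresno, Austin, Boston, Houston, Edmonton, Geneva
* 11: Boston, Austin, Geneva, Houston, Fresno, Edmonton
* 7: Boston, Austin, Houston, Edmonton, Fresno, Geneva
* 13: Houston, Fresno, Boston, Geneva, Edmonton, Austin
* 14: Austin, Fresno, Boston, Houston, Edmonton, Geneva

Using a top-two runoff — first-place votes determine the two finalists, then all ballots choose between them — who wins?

Boston

Round 1 first-place votes: Boston 18, Edmonton 0, Austin 14, Houston 21, Geneva 9, Fresno 13. Houston and Boston advance.
Runoff: Houston is ranked above Boston on 21 ballots, Boston above Houston on 54.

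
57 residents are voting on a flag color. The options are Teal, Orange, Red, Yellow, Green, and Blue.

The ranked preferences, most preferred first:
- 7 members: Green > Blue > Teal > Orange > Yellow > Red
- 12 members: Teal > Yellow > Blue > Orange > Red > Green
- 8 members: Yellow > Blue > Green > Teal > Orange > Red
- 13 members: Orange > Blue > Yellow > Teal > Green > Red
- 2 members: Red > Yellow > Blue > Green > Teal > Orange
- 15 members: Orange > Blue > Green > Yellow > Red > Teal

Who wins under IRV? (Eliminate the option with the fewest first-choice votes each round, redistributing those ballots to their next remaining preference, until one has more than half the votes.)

Round 1: Teal 12, Orange 28, Red 2, Yellow 8, Green 7, Blue 0. Blue eliminated.
Round 2: Teal 12, Orange 28, Red 2, Yellow 8, Green 7. Red eliminated.
Round 3: Teal 12, Orange 28, Yellow 10, Green 7. Green eliminated.
Round 4: Teal 19, Orange 28, Yellow 10. Yellow eliminated.
Round 5: Teal 29, Orange 28. Teal has a majority (≥29).

Teal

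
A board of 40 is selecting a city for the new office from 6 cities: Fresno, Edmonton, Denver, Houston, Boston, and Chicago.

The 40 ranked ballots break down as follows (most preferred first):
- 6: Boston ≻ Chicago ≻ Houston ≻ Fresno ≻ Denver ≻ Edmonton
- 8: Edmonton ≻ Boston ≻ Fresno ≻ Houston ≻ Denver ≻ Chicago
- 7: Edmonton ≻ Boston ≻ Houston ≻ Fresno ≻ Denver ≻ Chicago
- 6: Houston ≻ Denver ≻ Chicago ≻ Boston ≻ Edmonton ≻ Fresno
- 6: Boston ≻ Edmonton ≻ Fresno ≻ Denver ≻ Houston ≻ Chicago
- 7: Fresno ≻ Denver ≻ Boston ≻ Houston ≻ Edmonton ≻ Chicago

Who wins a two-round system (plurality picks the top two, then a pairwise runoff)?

Round 1 first-place votes: Fresno 7, Edmonton 15, Denver 0, Houston 6, Boston 12, Chicago 0. Edmonton and Boston advance.
Runoff: Edmonton is ranked above Boston on 15 ballots, Boston above Edmonton on 25.

Boston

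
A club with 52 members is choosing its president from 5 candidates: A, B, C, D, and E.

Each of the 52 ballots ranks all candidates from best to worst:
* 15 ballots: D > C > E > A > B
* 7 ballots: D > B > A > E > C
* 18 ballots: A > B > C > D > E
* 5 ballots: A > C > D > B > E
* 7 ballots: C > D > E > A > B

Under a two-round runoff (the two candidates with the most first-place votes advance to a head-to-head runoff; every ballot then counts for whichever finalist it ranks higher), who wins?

D

Round 1 first-place votes: A 23, B 0, C 7, D 22, E 0. A and D advance.
Runoff: A is ranked above D on 23 ballots, D above A on 29.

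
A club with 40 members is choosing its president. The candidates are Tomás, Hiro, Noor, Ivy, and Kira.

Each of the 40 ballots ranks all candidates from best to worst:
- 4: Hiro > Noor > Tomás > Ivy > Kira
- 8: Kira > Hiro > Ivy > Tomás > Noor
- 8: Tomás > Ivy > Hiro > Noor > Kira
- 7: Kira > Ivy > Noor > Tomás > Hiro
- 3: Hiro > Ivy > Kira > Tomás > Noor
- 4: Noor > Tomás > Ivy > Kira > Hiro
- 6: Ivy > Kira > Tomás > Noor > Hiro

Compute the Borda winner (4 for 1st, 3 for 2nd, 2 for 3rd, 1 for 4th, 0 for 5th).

Tomás: 4×2 + 8×1 + 8×4 + 7×1 + 3×1 + 4×3 + 6×2 = 82
Hiro: 4×4 + 8×3 + 8×2 + 7×0 + 3×4 + 4×0 + 6×0 = 68
Noor: 4×3 + 8×0 + 8×1 + 7×2 + 3×0 + 4×4 + 6×1 = 56
Ivy: 4×1 + 8×2 + 8×3 + 7×3 + 3×3 + 4×2 + 6×4 = 106
Kira: 4×0 + 8×4 + 8×0 + 7×4 + 3×2 + 4×1 + 6×3 = 88

Ivy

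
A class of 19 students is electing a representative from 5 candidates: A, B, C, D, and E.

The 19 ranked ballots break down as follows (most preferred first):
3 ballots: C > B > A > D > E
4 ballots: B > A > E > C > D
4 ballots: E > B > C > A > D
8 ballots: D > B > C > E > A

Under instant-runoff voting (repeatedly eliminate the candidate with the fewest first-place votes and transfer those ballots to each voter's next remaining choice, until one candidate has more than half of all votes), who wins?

Round 1: A 0, B 4, C 3, D 8, E 4. A eliminated.
Round 2: B 4, C 3, D 8, E 4. C eliminated.
Round 3: B 7, D 8, E 4. E eliminated.
Round 4: B 11, D 8. B has a majority (≥10).

B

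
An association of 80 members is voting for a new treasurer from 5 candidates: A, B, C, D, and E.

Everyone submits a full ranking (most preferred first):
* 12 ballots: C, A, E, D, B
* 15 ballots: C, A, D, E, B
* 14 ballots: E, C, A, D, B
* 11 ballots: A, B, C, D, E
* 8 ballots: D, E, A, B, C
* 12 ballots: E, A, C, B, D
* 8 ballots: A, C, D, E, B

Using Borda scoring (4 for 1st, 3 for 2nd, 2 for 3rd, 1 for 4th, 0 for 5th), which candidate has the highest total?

A: 12×3 + 15×3 + 14×2 + 11×4 + 8×2 + 12×3 + 8×4 = 237
B: 12×0 + 15×0 + 14×0 + 11×3 + 8×1 + 12×1 + 8×0 = 53
C: 12×4 + 15×4 + 14×3 + 11×2 + 8×0 + 12×2 + 8×3 = 220
D: 12×1 + 15×2 + 14×1 + 11×1 + 8×4 + 12×0 + 8×2 = 115
E: 12×2 + 15×1 + 14×4 + 11×0 + 8×3 + 12×4 + 8×1 = 175

A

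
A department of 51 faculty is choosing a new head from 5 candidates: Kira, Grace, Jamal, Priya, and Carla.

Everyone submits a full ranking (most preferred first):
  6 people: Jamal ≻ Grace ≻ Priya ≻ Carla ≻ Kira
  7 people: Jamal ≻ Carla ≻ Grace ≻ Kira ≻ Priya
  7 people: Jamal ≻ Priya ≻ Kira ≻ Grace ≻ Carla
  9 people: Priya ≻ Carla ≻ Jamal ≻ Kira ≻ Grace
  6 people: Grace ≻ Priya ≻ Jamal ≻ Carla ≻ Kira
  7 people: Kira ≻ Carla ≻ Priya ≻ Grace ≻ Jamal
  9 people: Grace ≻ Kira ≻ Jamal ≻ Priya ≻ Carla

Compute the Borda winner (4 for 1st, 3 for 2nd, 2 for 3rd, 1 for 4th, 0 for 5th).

Jamal

Kira: 6×0 + 7×1 + 7×2 + 9×1 + 6×0 + 7×4 + 9×3 = 85
Grace: 6×3 + 7×2 + 7×1 + 9×0 + 6×4 + 7×1 + 9×4 = 106
Jamal: 6×4 + 7×4 + 7×4 + 9×2 + 6×2 + 7×0 + 9×2 = 128
Priya: 6×2 + 7×0 + 7×3 + 9×4 + 6×3 + 7×2 + 9×1 = 110
Carla: 6×1 + 7×3 + 7×0 + 9×3 + 6×1 + 7×3 + 9×0 = 81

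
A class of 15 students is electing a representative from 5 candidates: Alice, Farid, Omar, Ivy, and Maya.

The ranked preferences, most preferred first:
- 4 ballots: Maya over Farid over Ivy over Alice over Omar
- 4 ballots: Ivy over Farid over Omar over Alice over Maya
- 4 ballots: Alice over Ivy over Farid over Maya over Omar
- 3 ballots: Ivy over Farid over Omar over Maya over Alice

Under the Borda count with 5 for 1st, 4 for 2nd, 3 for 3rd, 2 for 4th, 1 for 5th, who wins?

Ivy

Alice: 4×2 + 4×2 + 4×5 + 3×1 = 39
Farid: 4×4 + 4×4 + 4×3 + 3×4 = 56
Omar: 4×1 + 4×3 + 4×1 + 3×3 = 29
Ivy: 4×3 + 4×5 + 4×4 + 3×5 = 63
Maya: 4×5 + 4×1 + 4×2 + 3×2 = 38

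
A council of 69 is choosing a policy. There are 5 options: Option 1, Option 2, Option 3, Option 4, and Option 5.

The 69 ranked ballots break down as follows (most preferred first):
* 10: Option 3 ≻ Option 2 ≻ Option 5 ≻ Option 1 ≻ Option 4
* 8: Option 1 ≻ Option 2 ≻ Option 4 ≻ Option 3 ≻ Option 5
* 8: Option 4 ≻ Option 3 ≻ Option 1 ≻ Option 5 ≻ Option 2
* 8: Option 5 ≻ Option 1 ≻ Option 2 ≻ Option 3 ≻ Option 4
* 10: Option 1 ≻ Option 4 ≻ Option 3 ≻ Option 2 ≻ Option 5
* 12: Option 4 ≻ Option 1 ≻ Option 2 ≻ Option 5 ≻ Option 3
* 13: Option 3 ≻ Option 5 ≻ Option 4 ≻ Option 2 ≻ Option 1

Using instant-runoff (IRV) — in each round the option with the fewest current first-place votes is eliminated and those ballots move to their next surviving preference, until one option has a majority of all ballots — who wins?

Round 1: Option 1 18, Option 2 0, Option 3 23, Option 4 20, Option 5 8. Option 2 eliminated.
Round 2: Option 1 18, Option 3 23, Option 4 20, Option 5 8. Option 5 eliminated.
Round 3: Option 1 26, Option 3 23, Option 4 20. Option 4 eliminated.
Round 4: Option 1 38, Option 3 31. Option 1 has a majority (≥35).

Option 1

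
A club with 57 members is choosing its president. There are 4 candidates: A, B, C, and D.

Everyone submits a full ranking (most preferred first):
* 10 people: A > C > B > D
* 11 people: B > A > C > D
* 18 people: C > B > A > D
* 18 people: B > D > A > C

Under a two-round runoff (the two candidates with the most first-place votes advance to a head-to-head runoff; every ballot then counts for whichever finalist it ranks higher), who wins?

Round 1 first-place votes: A 10, B 29, C 18, D 0. B and C advance.
Runoff: B is ranked above C on 29 ballots, C above B on 28.

B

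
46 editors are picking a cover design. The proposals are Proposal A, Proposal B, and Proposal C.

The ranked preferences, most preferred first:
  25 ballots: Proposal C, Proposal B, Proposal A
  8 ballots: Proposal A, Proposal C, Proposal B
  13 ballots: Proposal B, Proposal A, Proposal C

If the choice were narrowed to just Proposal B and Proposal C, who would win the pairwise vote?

Proposal C

Proposal B is ranked above Proposal C on 13 ballots; Proposal C above Proposal B on 33.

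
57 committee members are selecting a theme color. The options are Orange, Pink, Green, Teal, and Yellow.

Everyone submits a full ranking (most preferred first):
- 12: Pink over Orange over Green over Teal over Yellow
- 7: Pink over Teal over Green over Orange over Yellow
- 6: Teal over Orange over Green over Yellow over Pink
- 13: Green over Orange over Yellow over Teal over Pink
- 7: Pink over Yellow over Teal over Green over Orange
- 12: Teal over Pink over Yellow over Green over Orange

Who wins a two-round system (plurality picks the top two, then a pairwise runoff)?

Round 1 first-place votes: Orange 0, Pink 26, Green 13, Teal 18, Yellow 0. Pink and Teal advance.
Runoff: Pink is ranked above Teal on 26 ballots, Teal above Pink on 31.

Teal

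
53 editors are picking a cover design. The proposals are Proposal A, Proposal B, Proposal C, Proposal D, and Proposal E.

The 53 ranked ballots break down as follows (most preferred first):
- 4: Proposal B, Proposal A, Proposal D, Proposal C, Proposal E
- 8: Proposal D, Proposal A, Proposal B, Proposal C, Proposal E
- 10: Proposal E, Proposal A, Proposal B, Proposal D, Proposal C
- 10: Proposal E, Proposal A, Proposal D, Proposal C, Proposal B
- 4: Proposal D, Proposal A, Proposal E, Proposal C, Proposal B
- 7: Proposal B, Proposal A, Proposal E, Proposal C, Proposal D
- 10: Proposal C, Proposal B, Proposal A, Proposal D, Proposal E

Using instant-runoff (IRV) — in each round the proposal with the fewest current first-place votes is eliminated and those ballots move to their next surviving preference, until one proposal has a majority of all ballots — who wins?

Proposal B

Round 1: Proposal A 0, Proposal B 11, Proposal C 10, Proposal D 12, Proposal E 20. Proposal A eliminated.
Round 2: Proposal B 11, Proposal C 10, Proposal D 12, Proposal E 20. Proposal C eliminated.
Round 3: Proposal B 21, Proposal D 12, Proposal E 20. Proposal D eliminated.
Round 4: Proposal B 29, Proposal E 24. Proposal B has a majority (≥27).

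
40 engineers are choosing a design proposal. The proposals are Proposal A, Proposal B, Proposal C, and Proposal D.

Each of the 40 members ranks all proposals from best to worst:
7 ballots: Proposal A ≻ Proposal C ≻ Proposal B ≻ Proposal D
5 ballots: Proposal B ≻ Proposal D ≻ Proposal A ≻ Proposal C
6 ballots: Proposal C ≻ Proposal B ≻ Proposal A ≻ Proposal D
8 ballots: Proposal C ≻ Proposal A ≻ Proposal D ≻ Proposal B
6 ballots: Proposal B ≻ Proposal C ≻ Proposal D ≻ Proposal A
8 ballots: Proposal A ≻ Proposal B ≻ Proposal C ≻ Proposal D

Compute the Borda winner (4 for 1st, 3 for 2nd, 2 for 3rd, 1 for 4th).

Proposal A: 7×4 + 5×2 + 6×2 + 8×3 + 6×1 + 8×4 = 112
Proposal B: 7×2 + 5×4 + 6×3 + 8×1 + 6×4 + 8×3 = 108
Proposal C: 7×3 + 5×1 + 6×4 + 8×4 + 6×3 + 8×2 = 116
Proposal D: 7×1 + 5×3 + 6×1 + 8×2 + 6×2 + 8×1 = 64

Proposal C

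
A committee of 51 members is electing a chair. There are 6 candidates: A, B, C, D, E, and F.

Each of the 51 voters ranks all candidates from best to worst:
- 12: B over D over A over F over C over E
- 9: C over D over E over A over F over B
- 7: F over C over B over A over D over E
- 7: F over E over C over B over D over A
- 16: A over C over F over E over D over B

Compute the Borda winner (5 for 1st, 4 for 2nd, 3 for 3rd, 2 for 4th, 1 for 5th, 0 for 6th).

C

A: 12×3 + 9×2 + 7×2 + 7×0 + 16×5 = 148
B: 12×5 + 9×0 + 7×3 + 7×2 + 16×0 = 95
C: 12×1 + 9×5 + 7×4 + 7×3 + 16×4 = 170
D: 12×4 + 9×4 + 7×1 + 7×1 + 16×1 = 114
E: 12×0 + 9×3 + 7×0 + 7×4 + 16×2 = 87
F: 12×2 + 9×1 + 7×5 + 7×5 + 16×3 = 151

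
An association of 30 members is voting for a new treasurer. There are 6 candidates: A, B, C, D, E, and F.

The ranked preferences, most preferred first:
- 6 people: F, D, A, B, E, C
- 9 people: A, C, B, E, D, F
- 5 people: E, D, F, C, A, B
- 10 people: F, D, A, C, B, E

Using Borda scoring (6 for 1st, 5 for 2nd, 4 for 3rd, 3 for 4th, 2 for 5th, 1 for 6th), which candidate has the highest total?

A: 6×4 + 9×6 + 5×2 + 10×4 = 128
B: 6×3 + 9×4 + 5×1 + 10×2 = 79
C: 6×1 + 9×5 + 5×3 + 10×3 = 96
D: 6×5 + 9×2 + 5×5 + 10×5 = 123
E: 6×2 + 9×3 + 5×6 + 10×1 = 79
F: 6×6 + 9×1 + 5×4 + 10×6 = 125

A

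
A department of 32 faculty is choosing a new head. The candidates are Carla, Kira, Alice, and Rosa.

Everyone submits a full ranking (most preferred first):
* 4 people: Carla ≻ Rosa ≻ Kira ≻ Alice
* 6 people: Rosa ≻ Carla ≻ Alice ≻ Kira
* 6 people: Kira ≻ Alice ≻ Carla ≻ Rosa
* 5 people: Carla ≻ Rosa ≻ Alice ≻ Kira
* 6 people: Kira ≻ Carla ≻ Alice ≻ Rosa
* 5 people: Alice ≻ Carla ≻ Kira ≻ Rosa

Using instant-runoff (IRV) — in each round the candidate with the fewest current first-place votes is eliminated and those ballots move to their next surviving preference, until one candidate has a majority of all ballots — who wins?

Round 1: Carla 9, Kira 12, Alice 5, Rosa 6. Alice eliminated.
Round 2: Carla 14, Kira 12, Rosa 6. Rosa eliminated.
Round 3: Carla 20, Kira 12. Carla has a majority (≥17).

Carla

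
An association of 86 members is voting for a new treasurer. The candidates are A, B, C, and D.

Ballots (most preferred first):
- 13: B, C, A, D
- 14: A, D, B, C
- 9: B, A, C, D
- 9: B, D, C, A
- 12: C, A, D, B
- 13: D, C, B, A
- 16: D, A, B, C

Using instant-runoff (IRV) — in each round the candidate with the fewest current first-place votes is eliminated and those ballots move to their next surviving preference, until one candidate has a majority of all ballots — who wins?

D

Round 1: A 14, B 31, C 12, D 29. C eliminated.
Round 2: A 26, B 31, D 29. A eliminated.
Round 3: B 31, D 55. D has a majority (≥44).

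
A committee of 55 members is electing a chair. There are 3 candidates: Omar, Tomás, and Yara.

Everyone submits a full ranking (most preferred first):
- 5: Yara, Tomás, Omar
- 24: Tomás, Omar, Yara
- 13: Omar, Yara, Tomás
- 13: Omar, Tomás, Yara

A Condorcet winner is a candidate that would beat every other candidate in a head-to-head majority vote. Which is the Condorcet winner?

Tomás

Tomás vs Omar: 29–26
Tomás vs Yara: 37–18
Tomás beats every other candidate.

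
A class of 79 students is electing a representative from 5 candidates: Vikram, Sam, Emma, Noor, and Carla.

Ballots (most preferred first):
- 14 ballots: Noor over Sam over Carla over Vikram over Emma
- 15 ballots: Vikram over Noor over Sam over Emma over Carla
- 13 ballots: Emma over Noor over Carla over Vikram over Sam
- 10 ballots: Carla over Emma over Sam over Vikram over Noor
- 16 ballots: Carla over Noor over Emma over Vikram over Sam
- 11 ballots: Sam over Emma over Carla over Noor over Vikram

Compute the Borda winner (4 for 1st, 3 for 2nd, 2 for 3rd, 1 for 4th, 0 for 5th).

Vikram: 14×1 + 15×4 + 13×1 + 10×1 + 16×1 + 11×0 = 113
Sam: 14×3 + 15×2 + 13×0 + 10×2 + 16×0 + 11×4 = 136
Emma: 14×0 + 15×1 + 13×4 + 10×3 + 16×2 + 11×3 = 162
Noor: 14×4 + 15×3 + 13×3 + 10×0 + 16×3 + 11×1 = 199
Carla: 14×2 + 15×0 + 13×2 + 10×4 + 16×4 + 11×2 = 180

Noor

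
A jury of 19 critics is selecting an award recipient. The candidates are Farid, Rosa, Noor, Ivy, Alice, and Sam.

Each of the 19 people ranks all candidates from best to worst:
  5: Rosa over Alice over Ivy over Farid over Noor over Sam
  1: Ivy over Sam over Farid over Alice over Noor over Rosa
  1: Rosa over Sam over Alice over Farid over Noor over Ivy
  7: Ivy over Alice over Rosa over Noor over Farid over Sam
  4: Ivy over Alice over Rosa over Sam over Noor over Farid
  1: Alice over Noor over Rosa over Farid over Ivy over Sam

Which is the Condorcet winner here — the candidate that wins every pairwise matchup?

Ivy vs Farid: 17–2
Ivy vs Rosa: 12–7
Ivy vs Noor: 17–2
Ivy vs Alice: 12–7
Ivy vs Sam: 18–1
Ivy beats every other candidate.

Ivy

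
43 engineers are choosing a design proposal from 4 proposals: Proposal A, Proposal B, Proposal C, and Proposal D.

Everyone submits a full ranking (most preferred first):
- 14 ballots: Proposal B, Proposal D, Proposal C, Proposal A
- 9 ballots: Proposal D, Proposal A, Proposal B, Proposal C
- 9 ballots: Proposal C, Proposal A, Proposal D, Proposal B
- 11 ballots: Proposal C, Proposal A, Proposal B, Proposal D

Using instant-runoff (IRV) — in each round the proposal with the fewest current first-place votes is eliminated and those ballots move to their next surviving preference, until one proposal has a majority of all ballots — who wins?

Proposal B

Round 1: Proposal A 0, Proposal B 14, Proposal C 20, Proposal D 9. Proposal A eliminated.
Round 2: Proposal B 14, Proposal C 20, Proposal D 9. Proposal D eliminated.
Round 3: Proposal B 23, Proposal C 20. Proposal B has a majority (≥22).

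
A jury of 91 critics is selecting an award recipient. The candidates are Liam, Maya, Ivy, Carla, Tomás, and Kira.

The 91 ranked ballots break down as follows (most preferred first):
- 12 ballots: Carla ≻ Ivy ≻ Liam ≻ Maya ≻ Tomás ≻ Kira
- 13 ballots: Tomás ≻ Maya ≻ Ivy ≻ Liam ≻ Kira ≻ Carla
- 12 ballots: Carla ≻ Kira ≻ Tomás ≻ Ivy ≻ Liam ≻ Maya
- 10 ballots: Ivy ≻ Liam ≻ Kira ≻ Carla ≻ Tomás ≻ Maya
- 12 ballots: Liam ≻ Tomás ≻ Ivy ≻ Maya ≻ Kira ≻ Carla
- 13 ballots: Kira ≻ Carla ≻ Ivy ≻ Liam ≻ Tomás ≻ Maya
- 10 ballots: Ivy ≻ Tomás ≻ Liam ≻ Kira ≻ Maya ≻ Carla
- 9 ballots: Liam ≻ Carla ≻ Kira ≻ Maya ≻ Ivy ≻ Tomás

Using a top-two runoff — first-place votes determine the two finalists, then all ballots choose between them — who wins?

Round 1 first-place votes: Liam 21, Maya 0, Ivy 20, Carla 24, Tomás 13, Kira 13. Carla and Liam advance.
Runoff: Carla is ranked above Liam on 37 ballots, Liam above Carla on 54.

Liam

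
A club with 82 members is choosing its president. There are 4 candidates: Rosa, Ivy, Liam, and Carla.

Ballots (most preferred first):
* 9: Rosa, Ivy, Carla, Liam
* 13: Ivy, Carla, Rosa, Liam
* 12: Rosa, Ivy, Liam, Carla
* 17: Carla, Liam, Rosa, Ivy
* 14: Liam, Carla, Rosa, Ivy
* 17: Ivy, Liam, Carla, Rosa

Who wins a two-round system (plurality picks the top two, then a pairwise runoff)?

Round 1 first-place votes: Rosa 21, Ivy 30, Liam 14, Carla 17. Ivy and Rosa advance.
Runoff: Ivy is ranked above Rosa on 30 ballots, Rosa above Ivy on 52.

Rosa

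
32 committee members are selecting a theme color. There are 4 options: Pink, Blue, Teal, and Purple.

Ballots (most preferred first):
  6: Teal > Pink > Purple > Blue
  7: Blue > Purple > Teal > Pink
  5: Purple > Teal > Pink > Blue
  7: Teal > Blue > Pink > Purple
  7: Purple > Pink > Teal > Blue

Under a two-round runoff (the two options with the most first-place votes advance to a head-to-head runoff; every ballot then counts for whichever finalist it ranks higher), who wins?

Round 1 first-place votes: Pink 0, Blue 7, Teal 13, Purple 12. Teal and Purple advance.
Runoff: Teal is ranked above Purple on 13 ballots, Purple above Teal on 19.

Purple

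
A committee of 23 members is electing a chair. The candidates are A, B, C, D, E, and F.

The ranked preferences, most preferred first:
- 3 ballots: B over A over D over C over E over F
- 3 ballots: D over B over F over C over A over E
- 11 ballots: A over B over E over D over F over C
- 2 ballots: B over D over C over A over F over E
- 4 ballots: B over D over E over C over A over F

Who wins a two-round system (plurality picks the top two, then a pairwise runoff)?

B

Round 1 first-place votes: A 11, B 9, C 0, D 3, E 0, F 0. A and B advance.
Runoff: A is ranked above B on 11 ballots, B above A on 12.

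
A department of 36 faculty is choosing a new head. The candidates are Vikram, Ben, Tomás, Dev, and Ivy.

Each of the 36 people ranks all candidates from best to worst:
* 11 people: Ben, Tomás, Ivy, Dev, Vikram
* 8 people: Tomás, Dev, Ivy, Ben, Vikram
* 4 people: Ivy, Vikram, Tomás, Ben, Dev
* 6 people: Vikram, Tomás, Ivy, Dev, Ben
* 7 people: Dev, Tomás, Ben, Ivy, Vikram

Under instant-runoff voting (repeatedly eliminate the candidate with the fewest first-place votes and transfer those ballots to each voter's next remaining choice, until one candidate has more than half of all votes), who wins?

Round 1: Vikram 6, Ben 11, Tomás 8, Dev 7, Ivy 4. Ivy eliminated.
Round 2: Vikram 10, Ben 11, Tomás 8, Dev 7. Dev eliminated.
Round 3: Vikram 10, Ben 11, Tomás 15. Vikram eliminated.
Round 4: Ben 11, Tomás 25. Tomás has a majority (≥19).

Tomás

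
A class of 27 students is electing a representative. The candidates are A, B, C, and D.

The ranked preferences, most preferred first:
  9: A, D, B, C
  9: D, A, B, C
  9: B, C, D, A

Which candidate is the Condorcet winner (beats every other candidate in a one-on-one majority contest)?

D

D vs A: 18–9
D vs B: 18–9
D vs C: 18–9
D beats every other candidate.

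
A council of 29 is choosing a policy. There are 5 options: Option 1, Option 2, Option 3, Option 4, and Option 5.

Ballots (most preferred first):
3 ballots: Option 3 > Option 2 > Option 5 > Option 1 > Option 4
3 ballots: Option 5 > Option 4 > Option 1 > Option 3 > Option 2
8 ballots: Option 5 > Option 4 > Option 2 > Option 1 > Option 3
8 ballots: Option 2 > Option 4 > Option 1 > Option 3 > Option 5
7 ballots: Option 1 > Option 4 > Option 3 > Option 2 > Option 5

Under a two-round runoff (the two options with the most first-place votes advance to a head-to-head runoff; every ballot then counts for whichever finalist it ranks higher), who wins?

Option 2

Round 1 first-place votes: Option 1 7, Option 2 8, Option 3 3, Option 4 0, Option 5 11. Option 5 and Option 2 advance.
Runoff: Option 5 is ranked above Option 2 on 11 ballots, Option 2 above Option 5 on 18.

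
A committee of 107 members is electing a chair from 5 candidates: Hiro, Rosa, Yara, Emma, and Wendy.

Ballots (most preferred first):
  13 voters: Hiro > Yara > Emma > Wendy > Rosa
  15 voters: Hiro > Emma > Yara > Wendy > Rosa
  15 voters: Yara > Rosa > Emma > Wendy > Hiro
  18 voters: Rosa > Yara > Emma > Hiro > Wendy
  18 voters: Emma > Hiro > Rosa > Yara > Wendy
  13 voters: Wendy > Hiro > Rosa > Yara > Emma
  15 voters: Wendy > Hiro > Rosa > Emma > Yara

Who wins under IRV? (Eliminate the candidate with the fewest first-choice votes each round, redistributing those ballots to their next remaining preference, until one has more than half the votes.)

Round 1: Hiro 28, Rosa 18, Yara 15, Emma 18, Wendy 28. Yara eliminated.
Round 2: Hiro 28, Rosa 33, Emma 18, Wendy 28. Emma eliminated.
Round 3: Hiro 46, Rosa 33, Wendy 28. Wendy eliminated.
Round 4: Hiro 74, Rosa 33. Hiro has a majority (≥54).

Hiro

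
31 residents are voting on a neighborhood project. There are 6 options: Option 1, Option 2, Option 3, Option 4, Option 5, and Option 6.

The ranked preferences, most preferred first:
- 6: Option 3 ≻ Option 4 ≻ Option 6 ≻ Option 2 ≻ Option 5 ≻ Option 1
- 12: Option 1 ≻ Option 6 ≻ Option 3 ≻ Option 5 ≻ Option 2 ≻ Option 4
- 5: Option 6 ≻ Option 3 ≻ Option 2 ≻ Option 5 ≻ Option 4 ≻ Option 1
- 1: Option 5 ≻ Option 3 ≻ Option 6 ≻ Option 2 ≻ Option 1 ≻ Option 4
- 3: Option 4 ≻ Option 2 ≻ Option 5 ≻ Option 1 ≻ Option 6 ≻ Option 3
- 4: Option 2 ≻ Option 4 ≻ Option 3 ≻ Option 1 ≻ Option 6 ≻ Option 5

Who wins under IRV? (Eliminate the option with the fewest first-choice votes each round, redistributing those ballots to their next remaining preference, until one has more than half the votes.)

Option 3

Round 1: Option 1 12, Option 2 4, Option 3 6, Option 4 3, Option 5 1, Option 6 5. Option 5 eliminated.
Round 2: Option 1 12, Option 2 4, Option 3 7, Option 4 3, Option 6 5. Option 4 eliminated.
Round 3: Option 1 12, Option 2 7, Option 3 7, Option 6 5. Option 6 eliminated.
Round 4: Option 1 12, Option 2 7, Option 3 12. Option 2 eliminated.
Round 5: Option 1 15, Option 3 16. Option 3 has a majority (≥16).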